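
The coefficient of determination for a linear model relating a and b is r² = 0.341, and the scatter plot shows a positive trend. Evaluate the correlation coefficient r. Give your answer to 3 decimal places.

0.584

|r| = √0.341 = 0.584
The association is positive, so r = 0.584.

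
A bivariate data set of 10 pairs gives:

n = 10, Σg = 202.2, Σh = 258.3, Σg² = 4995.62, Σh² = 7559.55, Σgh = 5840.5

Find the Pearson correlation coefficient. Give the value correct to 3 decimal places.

r = (nΣgh − ΣgΣh) / √[(nΣg² − (Σg)²)(nΣh² − (Σh)²)]
Numerator: 10×5840.5 − 202.2×258.3 = 6176.74
Denominator: √[(49956.2 − 40884.84)(75595.5 − 66718.89)] = √[9071.36 × 8876.61] = 8973.4567
r = 6176.74 / 8973.4567 ≈ 0.688

0.688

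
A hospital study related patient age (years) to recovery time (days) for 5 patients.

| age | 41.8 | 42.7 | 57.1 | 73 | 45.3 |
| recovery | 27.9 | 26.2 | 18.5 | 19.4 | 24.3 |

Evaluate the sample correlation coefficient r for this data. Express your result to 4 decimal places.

-0.8504

n = 5, Σx = 259.9, Σy = 116.3, Σx² = 14212.03, Σy² = 2773.95, Σxy = 5858.3
nΣxy − ΣxΣy = 29291.5 − 30226.37 = -934.87
nΣx² − (Σx)² = 71060.15 − 67548.01 = 3512.14; nΣy² − (Σy)² = 13869.75 − 13525.69 = 344.06
r = -934.87 / √(3512.14 × 344.06) = -934.87 / 1099.2665 ≈ -0.8504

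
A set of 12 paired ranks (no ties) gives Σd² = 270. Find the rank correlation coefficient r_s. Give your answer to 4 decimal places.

0.0559

ρ = 1 − 6Σd² / [n(n²−1)] = 1 − 6×270 / (12×143)
  = 1 − 1620/1716 = 1 − 0.94406 ≈ 0.0559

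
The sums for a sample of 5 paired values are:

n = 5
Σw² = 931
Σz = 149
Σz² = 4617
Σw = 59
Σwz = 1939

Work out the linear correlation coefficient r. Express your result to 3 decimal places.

r = (nΣwz − ΣwΣz) / √[(nΣw² − (Σw)²)(nΣz² − (Σz)²)]
Numerator: 5×1939 − 59×149 = 904
Denominator: √[(4655 − 3481)(23085 − 22201)] = √[1174 × 884] = 1018.7325
r = 904 / 1018.7325 ≈ 0.887

0.887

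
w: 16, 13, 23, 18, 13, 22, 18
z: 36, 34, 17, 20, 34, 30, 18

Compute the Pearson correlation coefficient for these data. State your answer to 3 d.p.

-0.637

n = 7, Σw = 123, Σz = 189, Σw² = 2255, Σz² = 5521, Σwz = 3195
nΣwz − ΣwΣz = 22365 − 23247 = -882
nΣw² − (Σw)² = 15785 − 15129 = 656; nΣz² − (Σz)² = 38647 − 35721 = 2926
r = -882 / √(656 × 2926) = -882 / 1385.4443 ≈ -0.637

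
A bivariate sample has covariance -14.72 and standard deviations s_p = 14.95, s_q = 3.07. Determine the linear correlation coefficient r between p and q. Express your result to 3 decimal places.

-0.321

r = Cov(p,q) / (s_p · s_q) = -14.72 / (14.95 × 3.07)
  = -14.72 / 45.8965 ≈ -0.321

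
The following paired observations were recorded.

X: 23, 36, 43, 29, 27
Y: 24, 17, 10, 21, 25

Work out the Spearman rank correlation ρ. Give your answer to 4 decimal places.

-0.9000

Rank X: 1, 4, 5, 3, 2
Rank Y: 4, 2, 1, 3, 5
d = rank(X) − rank(Y): -3, 2, 4, 0, -3; Σd² = 38
ρ = 1 − 6Σd² / [n(n²−1)] = 1 − 6×38 / (5×24) = 1 − 228/120 ≈ -0.9000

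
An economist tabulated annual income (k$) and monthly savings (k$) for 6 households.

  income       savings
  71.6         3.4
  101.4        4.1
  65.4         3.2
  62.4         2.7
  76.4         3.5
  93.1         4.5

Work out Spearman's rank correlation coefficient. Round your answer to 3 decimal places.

Rank income: 3, 6, 2, 1, 4, 5
Rank savings: 3, 5, 2, 1, 4, 6
d = rank(income) − rank(savings): 0, 1, 0, 0, 0, -1; Σd² = 2
ρ = 1 − 6Σd² / [n(n²−1)] = 1 − 6×2 / (6×35) = 1 − 12/210 ≈ 0.943

0.943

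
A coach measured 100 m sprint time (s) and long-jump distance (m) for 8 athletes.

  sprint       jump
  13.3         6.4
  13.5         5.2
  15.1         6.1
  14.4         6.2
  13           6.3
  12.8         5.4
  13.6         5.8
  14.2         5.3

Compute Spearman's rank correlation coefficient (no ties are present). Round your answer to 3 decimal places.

Rank sprint: 3, 4, 8, 7, 2, 1, 5, 6
Rank jump: 8, 1, 5, 6, 7, 3, 4, 2
d = rank(sprint) − rank(jump): -5, 3, 3, 1, -5, -2, 1, 4; Σd² = 90
ρ = 1 − 6Σd² / [n(n²−1)] = 1 − 6×90 / (8×63) = 1 − 540/504 ≈ -0.071

-0.071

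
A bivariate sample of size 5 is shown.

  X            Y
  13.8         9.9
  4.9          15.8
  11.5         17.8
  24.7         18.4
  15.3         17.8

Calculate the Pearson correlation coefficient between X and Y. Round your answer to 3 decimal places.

n = 5, ΣX = 70.2, ΣY = 79.7, ΣX² = 1190.88, ΣY² = 1319.89, ΣXY = 1145.56
nΣXY − ΣXΣY = 5727.8 − 5594.94 = 132.86
nΣX² − (ΣX)² = 5954.4 − 4928.04 = 1026.36; nΣY² − (ΣY)² = 6599.45 − 6352.09 = 247.36
r = 132.86 / √(1026.36 × 247.36) = 132.86 / 503.8655 ≈ 0.264

0.264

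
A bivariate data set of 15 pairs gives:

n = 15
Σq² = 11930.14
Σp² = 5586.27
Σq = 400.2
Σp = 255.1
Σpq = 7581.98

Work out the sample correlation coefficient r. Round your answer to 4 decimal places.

r = (nΣpq − ΣpΣq) / √[(nΣp² − (Σp)²)(nΣq² − (Σq)²)]
Numerator: 15×7581.98 − 255.1×400.2 = 11638.68
Denominator: √[(83794.05 − 65076.01)(178952.1 − 160160.04)] = √[18718.04 × 18792.06] = 18755.0135
r = 11638.68 / 18755.0135 ≈ 0.6206

0.6206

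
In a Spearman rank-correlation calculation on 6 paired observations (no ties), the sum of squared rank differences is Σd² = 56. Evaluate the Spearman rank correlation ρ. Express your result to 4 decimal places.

-0.6000

ρ = 1 − 6Σd² / [n(n²−1)] = 1 − 6×56 / (6×35)
  = 1 − 336/210 = 1 − 1.60000 ≈ -0.6000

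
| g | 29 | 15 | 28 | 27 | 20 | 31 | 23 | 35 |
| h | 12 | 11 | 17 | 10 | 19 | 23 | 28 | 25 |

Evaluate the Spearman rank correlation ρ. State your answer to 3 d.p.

0.333

Rank g: 6, 1, 5, 4, 2, 7, 3, 8
Rank h: 3, 2, 4, 1, 5, 6, 8, 7
d = rank(g) − rank(h): 3, -1, 1, 3, -3, 1, -5, 1; Σd² = 56
ρ = 1 − 6Σd² / [n(n²−1)] = 1 − 6×56 / (8×63) = 1 − 336/504 ≈ 0.333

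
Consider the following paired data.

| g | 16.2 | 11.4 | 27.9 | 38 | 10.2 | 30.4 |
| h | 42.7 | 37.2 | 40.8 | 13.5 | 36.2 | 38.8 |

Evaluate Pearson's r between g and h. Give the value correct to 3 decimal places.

-0.590

n = 6, Σg = 134.1, Σh = 209.2, Σg² = 3643.01, Σh² = 7869.9, Σgh = 4315.9
nΣgh − ΣgΣh = 25895.4 − 28053.72 = -2158.32
nΣg² − (Σg)² = 21858.06 − 17982.81 = 3875.25; nΣh² − (Σh)² = 47219.4 − 43764.64 = 3454.76
r = -2158.32 / √(3875.25 × 3454.76) = -2158.32 / 3658.9696 ≈ -0.590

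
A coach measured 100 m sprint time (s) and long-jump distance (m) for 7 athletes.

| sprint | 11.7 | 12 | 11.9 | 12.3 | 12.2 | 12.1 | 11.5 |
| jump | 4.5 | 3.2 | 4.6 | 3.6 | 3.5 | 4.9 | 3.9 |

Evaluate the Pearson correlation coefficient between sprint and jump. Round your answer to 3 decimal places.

-0.259

n = 7, Σx = 83.7, Σy = 28.2, Σx² = 1001.29, Σy² = 116.08, Σxy = 336.91
nΣxy − ΣxΣy = 2358.37 − 2360.34 = -1.97
nΣx² − (Σx)² = 7009.03 − 7005.69 = 3.34; nΣy² − (Σy)² = 812.56 − 795.24 = 17.32
r = -1.97 / √(3.34 × 17.32) = -1.97 / 7.6058 ≈ -0.259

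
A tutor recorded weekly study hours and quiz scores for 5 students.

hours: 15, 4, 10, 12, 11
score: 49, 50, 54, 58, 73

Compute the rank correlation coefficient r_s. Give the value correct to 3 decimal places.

-0.100

Rank hours: 5, 1, 2, 4, 3
Rank score: 1, 2, 3, 4, 5
d = rank(hours) − rank(score): 4, -1, -1, 0, -2; Σd² = 22
ρ = 1 − 6Σd² / [n(n²−1)] = 1 − 6×22 / (5×24) = 1 − 132/120 ≈ -0.100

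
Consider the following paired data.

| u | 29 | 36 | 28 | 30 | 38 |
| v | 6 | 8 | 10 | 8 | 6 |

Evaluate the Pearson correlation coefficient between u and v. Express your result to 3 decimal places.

-0.452

n = 5, Σu = 161, Σv = 38, Σu² = 5265, Σv² = 300, Σuv = 1210
nΣuv − ΣuΣv = 6050 − 6118 = -68
nΣu² − (Σu)² = 26325 − 25921 = 404; nΣv² − (Σv)² = 1500 − 1444 = 56
r = -68 / √(404 × 56) = -68 / 150.4128 ≈ -0.452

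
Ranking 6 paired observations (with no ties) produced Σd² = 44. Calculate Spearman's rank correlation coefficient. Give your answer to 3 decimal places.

-0.257

ρ = 1 − 6Σd² / [n(n²−1)] = 1 − 6×44 / (6×35)
  = 1 − 264/210 = 1 − 1.2571 ≈ -0.257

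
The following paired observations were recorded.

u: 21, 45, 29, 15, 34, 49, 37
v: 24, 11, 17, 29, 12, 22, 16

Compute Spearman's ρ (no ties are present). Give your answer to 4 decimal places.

-0.6071

Rank u: 2, 6, 3, 1, 4, 7, 5
Rank v: 6, 1, 4, 7, 2, 5, 3
d = rank(u) − rank(v): -4, 5, -1, -6, 2, 2, 2; Σd² = 90
ρ = 1 − 6Σd² / [n(n²−1)] = 1 − 6×90 / (7×48) = 1 − 540/336 ≈ -0.6071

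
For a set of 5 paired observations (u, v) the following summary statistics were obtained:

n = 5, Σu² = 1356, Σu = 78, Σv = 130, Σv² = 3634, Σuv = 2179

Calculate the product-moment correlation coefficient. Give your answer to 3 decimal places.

0.803

r = (nΣuv − ΣuΣv) / √[(nΣu² − (Σu)²)(nΣv² − (Σv)²)]
Numerator: 5×2179 − 78×130 = 755
Denominator: √[(6780 − 6084)(18170 − 16900)] = √[696 × 1270] = 940.1702
r = 755 / 940.1702 ≈ 0.803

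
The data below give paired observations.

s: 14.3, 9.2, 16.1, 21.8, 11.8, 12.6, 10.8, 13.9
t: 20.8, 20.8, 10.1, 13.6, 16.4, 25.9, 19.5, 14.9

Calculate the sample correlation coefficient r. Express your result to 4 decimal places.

n = 8, Σs = 110.5, Σt = 142, Σs² = 1631.43, Σt² = 2694.28, Σst = 1885.46
nΣst − ΣsΣt = 15083.68 − 15691 = -607.32
nΣs² − (Σs)² = 13051.44 − 12210.25 = 841.19; nΣt² − (Σt)² = 21554.24 − 20164 = 1390.24
r = -607.32 / √(841.19 × 1390.24) = -607.32 / 1081.4139 ≈ -0.5616

-0.5616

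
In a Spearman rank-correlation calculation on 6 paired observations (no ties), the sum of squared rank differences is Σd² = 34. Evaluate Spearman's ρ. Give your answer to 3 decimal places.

0.029

ρ = 1 − 6Σd² / [n(n²−1)] = 1 − 6×34 / (6×35)
  = 1 − 204/210 = 1 − 0.9714 ≈ 0.029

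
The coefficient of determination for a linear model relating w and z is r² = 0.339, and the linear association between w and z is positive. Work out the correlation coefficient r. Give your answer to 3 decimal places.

0.582

|r| = √0.339 = 0.582
The association is positive, so r = 0.582.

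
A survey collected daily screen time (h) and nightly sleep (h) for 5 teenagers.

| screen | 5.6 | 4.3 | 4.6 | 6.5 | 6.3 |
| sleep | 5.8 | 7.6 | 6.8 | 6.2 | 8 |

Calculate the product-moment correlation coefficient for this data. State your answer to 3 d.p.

n = 5, Σx = 27.3, Σy = 34.4, Σx² = 152.95, Σy² = 240.08, Σxy = 187.14
nΣxy − ΣxΣy = 935.7 − 939.12 = -3.42
nΣx² − (Σx)² = 764.75 − 745.29 = 19.46; nΣy² − (Σy)² = 1200.4 − 1183.36 = 17.04
r = -3.42 / √(19.46 × 17.04) = -3.42 / 18.2098 ≈ -0.188

-0.188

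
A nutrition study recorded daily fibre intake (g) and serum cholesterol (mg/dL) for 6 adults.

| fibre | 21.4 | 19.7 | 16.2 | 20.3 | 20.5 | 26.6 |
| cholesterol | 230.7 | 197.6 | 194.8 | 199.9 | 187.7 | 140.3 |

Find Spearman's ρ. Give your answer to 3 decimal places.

Rank fibre: 5, 2, 1, 3, 4, 6
Rank cholesterol: 6, 4, 3, 5, 2, 1
d = rank(fibre) − rank(cholesterol): -1, -2, -2, -2, 2, 5; Σd² = 42
ρ = 1 − 6Σd² / [n(n²−1)] = 1 − 6×42 / (6×35) = 1 − 252/210 ≈ -0.200

-0.200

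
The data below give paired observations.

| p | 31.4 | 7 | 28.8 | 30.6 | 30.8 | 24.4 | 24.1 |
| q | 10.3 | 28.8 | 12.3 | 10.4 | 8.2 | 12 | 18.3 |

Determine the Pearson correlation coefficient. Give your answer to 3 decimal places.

n = 7, Σp = 177.1, Σq = 100.3, Σp² = 4925.57, Σq² = 1741.11, Σpq = 2183.89
nΣpq − ΣpΣq = 15287.23 − 17763.13 = -2475.9
nΣp² − (Σp)² = 34478.99 − 31364.41 = 3114.58; nΣq² − (Σq)² = 12187.77 − 10060.09 = 2127.68
r = -2475.9 / √(3114.58 × 2127.68) = -2475.9 / 2574.2629 ≈ -0.962

-0.962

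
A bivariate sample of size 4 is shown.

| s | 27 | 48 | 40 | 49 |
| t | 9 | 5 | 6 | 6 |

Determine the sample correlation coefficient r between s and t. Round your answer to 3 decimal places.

-0.928

n = 4, Σs = 164, Σt = 26, Σs² = 7034, Σt² = 178, Σst = 1017
nΣst − ΣsΣt = 4068 − 4264 = -196
nΣs² − (Σs)² = 28136 − 26896 = 1240; nΣt² − (Σt)² = 712 − 676 = 36
r = -196 / √(1240 × 36) = -196 / 211.2818 ≈ -0.928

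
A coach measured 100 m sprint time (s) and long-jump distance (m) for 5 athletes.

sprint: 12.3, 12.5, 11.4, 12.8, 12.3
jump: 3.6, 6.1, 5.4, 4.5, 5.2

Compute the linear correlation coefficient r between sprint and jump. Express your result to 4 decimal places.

-0.2004

n = 5, Σx = 61.3, Σy = 24.8, Σx² = 752.63, Σy² = 126.62, Σxy = 303.65
nΣxy − ΣxΣy = 1518.25 − 1520.24 = -1.99
nΣx² − (Σx)² = 3763.15 − 3757.69 = 5.46; nΣy² − (Σy)² = 633.1 − 615.04 = 18.06
r = -1.99 / √(5.46 × 18.06) = -1.99 / 9.9301 ≈ -0.2004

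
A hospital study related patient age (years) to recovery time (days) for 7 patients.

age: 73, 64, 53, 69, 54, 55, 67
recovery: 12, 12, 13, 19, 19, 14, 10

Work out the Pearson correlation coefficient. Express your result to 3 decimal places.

-0.246

n = 7, Σx = 435, Σy = 99, Σx² = 27425, Σy² = 1475, Σxy = 6110
nΣxy − ΣxΣy = 42770 − 43065 = -295
nΣx² − (Σx)² = 191975 − 189225 = 2750; nΣy² − (Σy)² = 10325 − 9801 = 524
r = -295 / √(2750 × 524) = -295 / 1200.4166 ≈ -0.246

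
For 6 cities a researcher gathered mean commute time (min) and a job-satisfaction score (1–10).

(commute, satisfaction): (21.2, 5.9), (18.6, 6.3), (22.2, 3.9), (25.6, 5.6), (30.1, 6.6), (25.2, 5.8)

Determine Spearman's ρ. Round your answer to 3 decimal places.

0.029

Rank commute: 2, 1, 3, 5, 6, 4
Rank satisfaction: 4, 5, 1, 2, 6, 3
d = rank(commute) − rank(satisfaction): -2, -4, 2, 3, 0, 1; Σd² = 34
ρ = 1 − 6Σd² / [n(n²−1)] = 1 − 6×34 / (6×35) = 1 − 204/210 ≈ 0.029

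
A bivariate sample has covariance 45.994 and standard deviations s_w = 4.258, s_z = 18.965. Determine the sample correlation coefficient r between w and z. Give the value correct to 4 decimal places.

0.5696

r = Cov(w,z) / (s_w · s_z) = 45.994 / (4.258 × 18.965)
  = 45.994 / 80.7530 ≈ 0.5696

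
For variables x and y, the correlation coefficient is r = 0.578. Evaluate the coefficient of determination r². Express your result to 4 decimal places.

0.3341

r² = (0.578)² = 0.3341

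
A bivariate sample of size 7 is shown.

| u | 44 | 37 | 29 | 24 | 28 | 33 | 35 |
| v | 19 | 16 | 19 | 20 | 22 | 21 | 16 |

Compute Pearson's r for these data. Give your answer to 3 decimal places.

-0.458

n = 7, Σu = 230, Σv = 133, Σu² = 7820, Σv² = 2559, Σuv = 4328
nΣuv − ΣuΣv = 30296 − 30590 = -294
nΣu² − (Σu)² = 54740 − 52900 = 1840; nΣv² − (Σv)² = 17913 − 17689 = 224
r = -294 / √(1840 × 224) = -294 / 641.9969 ≈ -0.458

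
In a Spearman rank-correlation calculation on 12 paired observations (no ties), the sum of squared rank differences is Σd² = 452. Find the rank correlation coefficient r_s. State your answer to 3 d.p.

-0.580

ρ = 1 − 6Σd² / [n(n²−1)] = 1 − 6×452 / (12×143)
  = 1 − 2712/1716 = 1 − 1.5804 ≈ -0.580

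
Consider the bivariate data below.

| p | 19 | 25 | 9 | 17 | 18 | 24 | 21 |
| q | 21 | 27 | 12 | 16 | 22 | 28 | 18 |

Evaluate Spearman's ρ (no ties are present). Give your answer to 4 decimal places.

Rank p: 4, 7, 1, 2, 3, 6, 5
Rank q: 4, 6, 1, 2, 5, 7, 3
d = rank(p) − rank(q): 0, 1, 0, 0, -2, -1, 2; Σd² = 10
ρ = 1 − 6Σd² / [n(n²−1)] = 1 − 6×10 / (7×48) = 1 − 60/336 ≈ 0.8214

0.8214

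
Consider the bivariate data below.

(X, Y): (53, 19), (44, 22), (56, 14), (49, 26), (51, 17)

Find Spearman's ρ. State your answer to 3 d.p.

-0.800

Rank X: 4, 1, 5, 2, 3
Rank Y: 3, 4, 1, 5, 2
d = rank(X) − rank(Y): 1, -3, 4, -3, 1; Σd² = 36
ρ = 1 − 6Σd² / [n(n²−1)] = 1 − 6×36 / (5×24) = 1 − 216/120 ≈ -0.800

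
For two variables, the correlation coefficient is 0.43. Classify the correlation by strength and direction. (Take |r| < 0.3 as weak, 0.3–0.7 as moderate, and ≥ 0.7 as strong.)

moderate positive

r = 0.43 > 0 so the relationship is positive.
|r| = 0.43, which falls in the moderate range.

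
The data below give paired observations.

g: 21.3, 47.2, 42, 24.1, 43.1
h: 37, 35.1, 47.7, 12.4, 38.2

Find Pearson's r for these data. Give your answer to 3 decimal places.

n = 5, Σg = 177.7, Σh = 170.4, Σg² = 6883.95, Σh² = 6489.3, Σgh = 6393.48
nΣgh − ΣgΣh = 31967.4 − 30280.08 = 1687.32
nΣg² − (Σg)² = 34419.75 − 31577.29 = 2842.46; nΣh² − (Σh)² = 32446.5 − 29036.16 = 3410.34
r = 1687.32 / √(2842.46 × 3410.34) = 1687.32 / 3113.4796 ≈ 0.542

0.542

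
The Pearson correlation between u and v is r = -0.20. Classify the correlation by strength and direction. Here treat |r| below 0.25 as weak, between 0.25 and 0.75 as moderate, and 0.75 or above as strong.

weak negative

r = -0.20 < 0 so the relationship is negative.
|r| = 0.20, which falls in the weak range.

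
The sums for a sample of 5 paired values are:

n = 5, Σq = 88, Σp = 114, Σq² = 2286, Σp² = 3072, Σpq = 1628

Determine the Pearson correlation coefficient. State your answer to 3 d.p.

r = (nΣpq − ΣpΣq) / √[(nΣp² − (Σp)²)(nΣq² − (Σq)²)]
Numerator: 5×1628 − 114×88 = -1892
Denominator: √[(15360 − 12996)(11430 − 7744)] = √[2364 × 3686] = 2951.8984
r = -1892 / 2951.8984 ≈ -0.641

-0.641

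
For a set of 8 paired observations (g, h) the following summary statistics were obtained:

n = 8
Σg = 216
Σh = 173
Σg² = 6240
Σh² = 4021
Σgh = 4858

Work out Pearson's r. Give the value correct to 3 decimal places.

0.553

r = (nΣgh − ΣgΣh) / √[(nΣg² − (Σg)²)(nΣh² − (Σh)²)]
Numerator: 8×4858 − 216×173 = 1496
Denominator: √[(49920 − 46656)(32168 − 29929)] = √[3264 × 2239] = 2703.3490
r = 1496 / 2703.3490 ≈ 0.553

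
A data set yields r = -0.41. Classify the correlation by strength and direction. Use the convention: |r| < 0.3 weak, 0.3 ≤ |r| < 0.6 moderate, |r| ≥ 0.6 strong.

r = -0.41 < 0 so the relationship is negative.
|r| = 0.41, which falls in the moderate range.

moderate negative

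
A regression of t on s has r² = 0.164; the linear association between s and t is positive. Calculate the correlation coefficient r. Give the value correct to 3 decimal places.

0.405

|r| = √0.164 = 0.405
The association is positive, so r = 0.405.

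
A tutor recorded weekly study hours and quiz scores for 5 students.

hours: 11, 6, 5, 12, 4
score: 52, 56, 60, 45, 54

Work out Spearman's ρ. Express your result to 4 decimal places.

Rank hours: 4, 3, 2, 5, 1
Rank score: 2, 4, 5, 1, 3
d = rank(hours) − rank(score): 2, -1, -3, 4, -2; Σd² = 34
ρ = 1 − 6Σd² / [n(n²−1)] = 1 − 6×34 / (5×24) = 1 − 204/120 ≈ -0.7000

-0.7000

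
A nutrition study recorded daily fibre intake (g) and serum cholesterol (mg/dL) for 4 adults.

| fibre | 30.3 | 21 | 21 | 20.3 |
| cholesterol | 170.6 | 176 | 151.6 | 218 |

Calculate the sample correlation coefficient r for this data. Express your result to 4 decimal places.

n = 4, Σx = 92.6, Σy = 716.2, Σx² = 2212.18, Σy² = 130586.92, Σxy = 16474.18
nΣxy − ΣxΣy = 65896.72 − 66320.12 = -423.4
nΣx² − (Σx)² = 8848.72 − 8574.76 = 273.96; nΣy² − (Σy)² = 522347.68 − 512942.44 = 9405.24
r = -423.4 / √(273.96 × 9405.24) = -423.4 / 1605.1977 ≈ -0.2638

-0.2638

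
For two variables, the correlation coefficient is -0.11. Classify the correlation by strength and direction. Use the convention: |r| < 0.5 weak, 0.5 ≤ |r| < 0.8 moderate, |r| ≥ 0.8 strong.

weak negative

r = -0.11 < 0 so the relationship is negative.
|r| = 0.11, which falls in the weak range.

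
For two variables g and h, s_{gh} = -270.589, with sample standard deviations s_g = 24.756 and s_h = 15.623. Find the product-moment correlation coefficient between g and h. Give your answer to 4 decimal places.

r = Cov(g,h) / (s_g · s_h) = -270.589 / (24.756 × 15.623)
  = -270.589 / 386.7630 ≈ -0.6996

-0.6996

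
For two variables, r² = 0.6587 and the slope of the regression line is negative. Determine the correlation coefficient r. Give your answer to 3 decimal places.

|r| = √0.6587 = 0.812
The association is negative, so r = −0.812.

-0.812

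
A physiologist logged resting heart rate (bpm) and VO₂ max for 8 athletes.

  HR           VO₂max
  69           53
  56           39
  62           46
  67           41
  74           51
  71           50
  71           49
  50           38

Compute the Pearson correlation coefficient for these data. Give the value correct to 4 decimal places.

n = 8, Σx = 520, Σy = 367, Σx² = 34288, Σy² = 17073, Σxy = 24143
nΣxy − ΣxΣy = 193144 − 190840 = 2304
nΣx² − (Σx)² = 274304 − 270400 = 3904; nΣy² − (Σy)² = 136584 − 134689 = 1895
r = 2304 / √(3904 × 1895) = 2304 / 2719.9412 ≈ 0.8471

0.8471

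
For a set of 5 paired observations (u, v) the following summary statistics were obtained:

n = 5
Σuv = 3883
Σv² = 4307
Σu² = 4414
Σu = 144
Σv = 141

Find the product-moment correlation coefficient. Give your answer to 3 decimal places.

-0.598

r = (nΣuv − ΣuΣv) / √[(nΣu² − (Σu)²)(nΣv² − (Σv)²)]
Numerator: 5×3883 − 144×141 = -889
Denominator: √[(22070 − 20736)(21535 − 19881)] = √[1334 × 1654] = 1485.4077
r = -889 / 1485.4077 ≈ -0.598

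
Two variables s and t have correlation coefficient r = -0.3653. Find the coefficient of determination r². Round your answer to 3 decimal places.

0.133

r² = (-0.3653)² = 0.133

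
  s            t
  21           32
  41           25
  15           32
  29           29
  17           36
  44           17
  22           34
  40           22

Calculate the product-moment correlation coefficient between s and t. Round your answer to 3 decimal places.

n = 8, Σs = 229, Σt = 227, Σs² = 7497, Σt² = 6739, Σst = 6006
nΣst − ΣsΣt = 48048 − 51983 = -3935
nΣs² − (Σs)² = 59976 − 52441 = 7535; nΣt² − (Σt)² = 53912 − 51529 = 2383
r = -3935 / √(7535 × 2383) = -3935 / 4237.4409 ≈ -0.929

-0.929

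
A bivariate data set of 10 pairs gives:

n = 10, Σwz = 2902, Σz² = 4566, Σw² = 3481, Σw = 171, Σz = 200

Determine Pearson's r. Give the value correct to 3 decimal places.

r = (nΣwz − ΣwΣz) / √[(nΣw² − (Σw)²)(nΣz² − (Σz)²)]
Numerator: 10×2902 − 171×200 = -5180
Denominator: √[(34810 − 29241)(45660 − 40000)] = √[5569 × 5660] = 5614.3156
r = -5180 / 5614.3156 ≈ -0.923

-0.923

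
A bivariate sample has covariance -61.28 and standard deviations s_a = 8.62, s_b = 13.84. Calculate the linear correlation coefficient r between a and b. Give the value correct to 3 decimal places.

-0.514

r = Cov(a,b) / (s_a · s_b) = -61.28 / (8.62 × 13.84)
  = -61.28 / 119.3008 ≈ -0.514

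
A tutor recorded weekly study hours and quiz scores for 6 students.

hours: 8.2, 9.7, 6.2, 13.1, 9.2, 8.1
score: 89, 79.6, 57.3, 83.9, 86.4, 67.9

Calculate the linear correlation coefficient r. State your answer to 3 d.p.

n = 6, Σx = 54.5, Σy = 464.1, Σx² = 521.63, Σy² = 36655.03, Σxy = 4301.14
nΣxy − ΣxΣy = 25806.84 − 25293.45 = 513.39
nΣx² − (Σx)² = 3129.78 − 2970.25 = 159.53; nΣy² − (Σy)² = 219930.18 − 215388.81 = 4541.37
r = 513.39 / √(159.53 × 4541.37) = 513.39 / 851.1667 ≈ 0.603

0.603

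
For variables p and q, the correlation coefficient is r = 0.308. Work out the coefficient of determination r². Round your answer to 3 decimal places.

r² = (0.308)² = 0.095

0.095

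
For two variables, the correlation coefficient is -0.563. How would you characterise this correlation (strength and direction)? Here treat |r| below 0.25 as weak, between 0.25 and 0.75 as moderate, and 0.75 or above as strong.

moderate negative

r = -0.563 < 0 so the relationship is negative.
|r| = 0.563, which falls in the moderate range.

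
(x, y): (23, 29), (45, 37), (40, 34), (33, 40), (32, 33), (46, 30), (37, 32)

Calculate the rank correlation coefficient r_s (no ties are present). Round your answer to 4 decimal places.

0.1786

Rank x: 1, 6, 5, 3, 2, 7, 4
Rank y: 1, 6, 5, 7, 4, 2, 3
d = rank(x) − rank(y): 0, 0, 0, -4, -2, 5, 1; Σd² = 46
ρ = 1 − 6Σd² / [n(n²−1)] = 1 − 6×46 / (7×48) = 1 − 276/336 ≈ 0.1786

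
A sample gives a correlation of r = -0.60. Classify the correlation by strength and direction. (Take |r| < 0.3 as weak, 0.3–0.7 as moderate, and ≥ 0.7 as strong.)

r = -0.60 < 0 so the relationship is negative.
|r| = 0.60, which falls in the moderate range.

moderate negative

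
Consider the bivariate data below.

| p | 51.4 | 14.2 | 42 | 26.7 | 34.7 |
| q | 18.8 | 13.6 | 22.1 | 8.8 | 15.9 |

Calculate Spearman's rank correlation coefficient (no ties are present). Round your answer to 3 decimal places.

Rank p: 5, 1, 4, 2, 3
Rank q: 4, 2, 5, 1, 3
d = rank(p) − rank(q): 1, -1, -1, 1, 0; Σd² = 4
ρ = 1 − 6Σd² / [n(n²−1)] = 1 − 6×4 / (5×24) = 1 − 24/120 ≈ 0.800

0.800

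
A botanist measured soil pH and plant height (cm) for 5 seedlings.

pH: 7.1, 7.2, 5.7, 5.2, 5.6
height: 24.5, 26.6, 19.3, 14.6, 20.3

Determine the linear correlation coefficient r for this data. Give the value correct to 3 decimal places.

0.949

n = 5, Σx = 30.8, Σy = 105.3, Σx² = 193.14, Σy² = 2305.55, Σxy = 665.08
nΣxy − ΣxΣy = 3325.4 − 3243.24 = 82.16
nΣx² − (Σx)² = 965.7 − 948.64 = 17.06; nΣy² − (Σy)² = 11527.75 − 11088.09 = 439.66
r = 82.16 / √(17.06 × 439.66) = 82.16 / 86.6060 ≈ 0.949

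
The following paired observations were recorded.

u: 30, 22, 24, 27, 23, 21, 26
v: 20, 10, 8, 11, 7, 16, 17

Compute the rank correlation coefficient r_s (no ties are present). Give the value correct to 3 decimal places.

Rank u: 7, 2, 4, 6, 3, 1, 5
Rank v: 7, 3, 2, 4, 1, 5, 6
d = rank(u) − rank(v): 0, -1, 2, 2, 2, -4, -1; Σd² = 30
ρ = 1 − 6Σd² / [n(n²−1)] = 1 − 6×30 / (7×48) = 1 − 180/336 ≈ 0.464

0.464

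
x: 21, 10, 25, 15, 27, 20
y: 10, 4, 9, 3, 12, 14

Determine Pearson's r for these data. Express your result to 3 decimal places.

n = 6, Σx = 118, Σy = 52, Σx² = 2520, Σy² = 546, Σxy = 1124
nΣxy − ΣxΣy = 6744 − 6136 = 608
nΣx² − (Σx)² = 15120 − 13924 = 1196; nΣy² − (Σy)² = 3276 − 2704 = 572
r = 608 / √(1196 × 572) = 608 / 827.1106 ≈ 0.735

0.735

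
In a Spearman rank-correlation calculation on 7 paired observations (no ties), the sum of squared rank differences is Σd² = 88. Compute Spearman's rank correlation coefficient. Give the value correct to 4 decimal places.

-0.5714

ρ = 1 − 6Σd² / [n(n²−1)] = 1 − 6×88 / (7×48)
  = 1 − 528/336 = 1 − 1.57143 ≈ -0.5714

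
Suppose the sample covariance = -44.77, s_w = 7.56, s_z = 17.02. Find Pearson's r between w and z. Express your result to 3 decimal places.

r = Cov(w,z) / (s_w · s_z) = -44.77 / (7.56 × 17.02)
  = -44.77 / 128.6712 ≈ -0.348

-0.348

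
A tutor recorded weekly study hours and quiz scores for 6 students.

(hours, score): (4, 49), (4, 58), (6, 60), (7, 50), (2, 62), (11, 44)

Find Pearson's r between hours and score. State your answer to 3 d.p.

n = 6, Σx = 34, Σy = 323, Σx² = 242, Σy² = 17645, Σxy = 1746
nΣxy − ΣxΣy = 10476 − 10982 = -506
nΣx² − (Σx)² = 1452 − 1156 = 296; nΣy² − (Σy)² = 105870 − 104329 = 1541
r = -506 / √(296 × 1541) = -506 / 675.3784 ≈ -0.749

-0.749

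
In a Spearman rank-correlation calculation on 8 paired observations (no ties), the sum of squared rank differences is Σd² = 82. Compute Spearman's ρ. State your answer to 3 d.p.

0.024

ρ = 1 − 6Σd² / [n(n²−1)] = 1 − 6×82 / (8×63)
  = 1 − 492/504 = 1 − 0.9762 ≈ 0.024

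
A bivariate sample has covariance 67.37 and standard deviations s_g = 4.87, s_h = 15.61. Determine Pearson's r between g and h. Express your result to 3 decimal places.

r = Cov(g,h) / (s_g · s_h) = 67.37 / (4.87 × 15.61)
  = 67.37 / 76.0207 ≈ 0.886

0.886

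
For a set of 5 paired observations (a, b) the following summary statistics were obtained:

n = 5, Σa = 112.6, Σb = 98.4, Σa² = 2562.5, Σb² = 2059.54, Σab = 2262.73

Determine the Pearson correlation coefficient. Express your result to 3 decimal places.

0.815

r = (nΣab − ΣaΣb) / √[(nΣa² − (Σa)²)(nΣb² − (Σb)²)]
Numerator: 5×2262.73 − 112.6×98.4 = 233.81
Denominator: √[(12812.5 − 12678.76)(10297.7 − 9682.56)] = √[133.74 × 615.14] = 286.8254
r = 233.81 / 286.8254 ≈ 0.815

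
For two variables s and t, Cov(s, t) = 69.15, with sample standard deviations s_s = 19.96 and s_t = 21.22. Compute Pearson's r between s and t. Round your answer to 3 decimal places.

0.163

r = Cov(s,t) / (s_s · s_t) = 69.15 / (19.96 × 21.22)
  = 69.15 / 423.5512 ≈ 0.163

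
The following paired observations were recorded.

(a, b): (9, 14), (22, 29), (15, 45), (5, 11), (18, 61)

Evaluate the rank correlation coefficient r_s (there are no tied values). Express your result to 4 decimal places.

Rank a: 2, 5, 3, 1, 4
Rank b: 2, 3, 4, 1, 5
d = rank(a) − rank(b): 0, 2, -1, 0, -1; Σd² = 6
ρ = 1 − 6Σd² / [n(n²−1)] = 1 − 6×6 / (5×24) = 1 − 36/120 ≈ 0.7000

0.7000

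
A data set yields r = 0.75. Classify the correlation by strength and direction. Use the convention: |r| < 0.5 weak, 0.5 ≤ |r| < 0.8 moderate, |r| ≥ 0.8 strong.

r = 0.75 > 0 so the relationship is positive.
|r| = 0.75, which falls in the moderate range.

moderate positive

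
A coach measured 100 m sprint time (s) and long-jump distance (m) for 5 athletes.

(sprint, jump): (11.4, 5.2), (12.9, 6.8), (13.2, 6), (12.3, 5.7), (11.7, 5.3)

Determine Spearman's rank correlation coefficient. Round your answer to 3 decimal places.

0.900

Rank sprint: 1, 4, 5, 3, 2
Rank jump: 1, 5, 4, 3, 2
d = rank(sprint) − rank(jump): 0, -1, 1, 0, 0; Σd² = 2
ρ = 1 − 6Σd² / [n(n²−1)] = 1 − 6×2 / (5×24) = 1 − 12/120 ≈ 0.900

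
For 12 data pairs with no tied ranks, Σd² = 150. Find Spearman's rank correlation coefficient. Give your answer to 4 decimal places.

0.4755

ρ = 1 − 6Σd² / [n(n²−1)] = 1 − 6×150 / (12×143)
  = 1 − 900/1716 = 1 − 0.52448 ≈ 0.4755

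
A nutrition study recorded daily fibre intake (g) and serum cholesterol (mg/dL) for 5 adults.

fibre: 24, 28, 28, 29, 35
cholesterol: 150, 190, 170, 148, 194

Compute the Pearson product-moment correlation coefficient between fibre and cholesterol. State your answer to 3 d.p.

n = 5, Σx = 144, Σy = 852, Σx² = 4210, Σy² = 147040, Σxy = 24762
nΣxy − ΣxΣy = 123810 − 122688 = 1122
nΣx² − (Σx)² = 21050 − 20736 = 314; nΣy² − (Σy)² = 735200 − 725904 = 9296
r = 1122 / √(314 × 9296) = 1122 / 1708.4917 ≈ 0.657

0.657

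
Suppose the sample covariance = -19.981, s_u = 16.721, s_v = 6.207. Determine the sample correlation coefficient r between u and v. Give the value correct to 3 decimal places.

-0.193

r = Cov(u,v) / (s_u · s_v) = -19.981 / (16.721 × 6.207)
  = -19.981 / 103.7872 ≈ -0.193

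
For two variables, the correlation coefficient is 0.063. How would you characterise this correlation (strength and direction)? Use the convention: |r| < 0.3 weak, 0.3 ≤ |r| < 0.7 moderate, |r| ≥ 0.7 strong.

r = 0.063 > 0 so the relationship is positive.
|r| = 0.063, which falls in the weak range.

weak positive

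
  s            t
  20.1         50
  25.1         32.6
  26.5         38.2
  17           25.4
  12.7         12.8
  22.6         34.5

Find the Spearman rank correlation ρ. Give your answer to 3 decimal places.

0.600

Rank s: 3, 5, 6, 2, 1, 4
Rank t: 6, 3, 5, 2, 1, 4
d = rank(s) − rank(t): -3, 2, 1, 0, 0, 0; Σd² = 14
ρ = 1 − 6Σd² / [n(n²−1)] = 1 − 6×14 / (6×35) = 1 − 84/210 ≈ 0.600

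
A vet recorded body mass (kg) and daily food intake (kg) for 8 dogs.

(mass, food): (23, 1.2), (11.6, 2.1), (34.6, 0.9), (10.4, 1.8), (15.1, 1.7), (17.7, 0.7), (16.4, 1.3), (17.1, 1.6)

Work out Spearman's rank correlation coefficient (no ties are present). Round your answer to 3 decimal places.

Rank mass: 7, 2, 8, 1, 3, 6, 4, 5
Rank food: 3, 8, 2, 7, 6, 1, 4, 5
d = rank(mass) − rank(food): 4, -6, 6, -6, -3, 5, 0, 0; Σd² = 158
ρ = 1 − 6Σd² / [n(n²−1)] = 1 − 6×158 / (8×63) = 1 − 948/504 ≈ -0.881

-0.881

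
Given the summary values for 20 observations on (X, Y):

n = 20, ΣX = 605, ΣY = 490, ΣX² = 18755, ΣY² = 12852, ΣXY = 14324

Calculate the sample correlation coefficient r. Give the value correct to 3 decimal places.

-0.804

r = (nΣXY − ΣXΣY) / √[(nΣX² − (ΣX)²)(nΣY² − (ΣY)²)]
Numerator: 20×14324 − 605×490 = -9970
Denominator: √[(375100 − 366025)(257040 − 240100)] = √[9075 × 16940] = 12398.8104
r = -9970 / 12398.8104 ≈ -0.804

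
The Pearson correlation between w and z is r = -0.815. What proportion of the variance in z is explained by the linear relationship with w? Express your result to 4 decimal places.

0.6642

r² = (-0.815)² = 0.6642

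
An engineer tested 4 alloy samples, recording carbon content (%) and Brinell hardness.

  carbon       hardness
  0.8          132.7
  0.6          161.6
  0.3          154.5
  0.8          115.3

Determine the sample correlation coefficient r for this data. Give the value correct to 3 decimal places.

-0.725

n = 4, Σx = 2.5, Σy = 564.1, Σx² = 1.73, Σy² = 80888.19, Σxy = 341.71
nΣxy − ΣxΣy = 1366.84 − 1410.25 = -43.41
nΣx² − (Σx)² = 6.92 − 6.25 = 0.67; nΣy² − (Σy)² = 323552.76 − 318208.81 = 5343.95
r = -43.41 / √(0.67 × 5343.95) = -43.41 / 59.8368 ≈ -0.725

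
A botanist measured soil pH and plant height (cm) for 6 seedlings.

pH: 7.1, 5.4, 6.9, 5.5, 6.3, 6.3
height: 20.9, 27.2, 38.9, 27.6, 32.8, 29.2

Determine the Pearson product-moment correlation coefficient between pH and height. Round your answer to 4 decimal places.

0.1106

n = 6, Σx = 37.5, Σy = 176.6, Σx² = 236.81, Σy² = 5380.1, Σxy = 1106.08
nΣxy − ΣxΣy = 6636.48 − 6622.5 = 13.98
nΣx² − (Σx)² = 1420.86 − 1406.25 = 14.61; nΣy² − (Σy)² = 32280.6 − 31187.56 = 1093.04
r = 13.98 / √(14.61 × 1093.04) = 13.98 / 126.3698 ≈ 0.1106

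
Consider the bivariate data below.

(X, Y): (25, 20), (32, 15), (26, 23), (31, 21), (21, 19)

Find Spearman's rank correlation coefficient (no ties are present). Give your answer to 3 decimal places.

-0.100

Rank X: 2, 5, 3, 4, 1
Rank Y: 3, 1, 5, 4, 2
d = rank(X) − rank(Y): -1, 4, -2, 0, -1; Σd² = 22
ρ = 1 − 6Σd² / [n(n²−1)] = 1 − 6×22 / (5×24) = 1 − 132/120 ≈ -0.100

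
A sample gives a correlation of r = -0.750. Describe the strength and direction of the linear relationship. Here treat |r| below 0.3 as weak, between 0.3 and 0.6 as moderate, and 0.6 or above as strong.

strong negative

r = -0.750 < 0 so the relationship is negative.
|r| = 0.750, which falls in the strong range.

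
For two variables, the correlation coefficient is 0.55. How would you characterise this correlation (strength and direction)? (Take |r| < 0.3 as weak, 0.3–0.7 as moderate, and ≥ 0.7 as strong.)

r = 0.55 > 0 so the relationship is positive.
|r| = 0.55, which falls in the moderate range.

moderate positive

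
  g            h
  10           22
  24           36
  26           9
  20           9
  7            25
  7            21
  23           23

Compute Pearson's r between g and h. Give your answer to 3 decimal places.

n = 7, Σg = 117, Σh = 145, Σg² = 2379, Σh² = 3537, Σgh = 2349
nΣgh − ΣgΣh = 16443 − 16965 = -522
nΣg² − (Σg)² = 16653 − 13689 = 2964; nΣh² − (Σh)² = 24759 − 21025 = 3734
r = -522 / √(2964 × 3734) = -522 / 3326.7967 ≈ -0.157

-0.157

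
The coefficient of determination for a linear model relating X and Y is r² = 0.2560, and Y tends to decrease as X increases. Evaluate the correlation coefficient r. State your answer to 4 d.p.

-0.5060

|r| = √0.2560 = 0.5060
The association is negative, so r = −0.5060.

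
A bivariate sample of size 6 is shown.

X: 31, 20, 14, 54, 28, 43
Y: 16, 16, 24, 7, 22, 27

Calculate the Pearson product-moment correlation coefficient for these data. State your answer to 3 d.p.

n = 6, ΣX = 190, ΣY = 112, ΣX² = 7106, ΣY² = 2350, ΣXY = 3307
nΣXY − ΣXΣY = 19842 − 21280 = -1438
nΣX² − (ΣX)² = 42636 − 36100 = 6536; nΣY² − (ΣY)² = 14100 − 12544 = 1556
r = -1438 / √(6536 × 1556) = -1438 / 3189.0463 ≈ -0.451

-0.451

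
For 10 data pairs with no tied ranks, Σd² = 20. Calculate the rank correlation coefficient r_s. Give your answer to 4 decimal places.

ρ = 1 − 6Σd² / [n(n²−1)] = 1 − 6×20 / (10×99)
  = 1 − 120/990 = 1 − 0.12121 ≈ 0.8788

0.8788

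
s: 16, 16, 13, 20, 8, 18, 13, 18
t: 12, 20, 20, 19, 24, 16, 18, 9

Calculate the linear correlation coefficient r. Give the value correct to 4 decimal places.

-0.5975

n = 8, Σs = 122, Σt = 138, Σs² = 1962, Σt² = 2542, Σst = 2028
nΣst − ΣsΣt = 16224 − 16836 = -612
nΣs² − (Σs)² = 15696 − 14884 = 812; nΣt² − (Σt)² = 20336 − 19044 = 1292
r = -612 / √(812 × 1292) = -612 / 1024.2578 ≈ -0.5975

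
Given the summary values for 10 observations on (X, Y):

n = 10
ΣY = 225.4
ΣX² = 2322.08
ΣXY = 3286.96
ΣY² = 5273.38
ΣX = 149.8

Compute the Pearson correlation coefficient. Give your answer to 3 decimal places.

r = (nΣXY − ΣXΣY) / √[(nΣX² − (ΣX)²)(nΣY² − (ΣY)²)]
Numerator: 10×3286.96 − 149.8×225.4 = -895.32
Denominator: √[(23220.8 − 22440.04)(52733.8 − 50805.16)] = √[780.76 × 1928.64] = 1227.1125
r = -895.32 / 1227.1125 ≈ -0.730

-0.730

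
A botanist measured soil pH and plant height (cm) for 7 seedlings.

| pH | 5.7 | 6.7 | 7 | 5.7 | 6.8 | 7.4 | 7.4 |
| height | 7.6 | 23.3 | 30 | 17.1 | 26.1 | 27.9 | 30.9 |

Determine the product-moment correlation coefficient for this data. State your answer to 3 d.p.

n = 7, Σx = 46.7, Σy = 162.9, Σx² = 314.63, Σy² = 4207.49, Σxy = 1119.5
nΣxy − ΣxΣy = 7836.5 − 7607.43 = 229.07
nΣx² − (Σx)² = 2202.41 − 2180.89 = 21.52; nΣy² − (Σy)² = 29452.43 − 26536.41 = 2916.02
r = 229.07 / √(21.52 × 2916.02) = 229.07 / 250.5050 ≈ 0.914

0.914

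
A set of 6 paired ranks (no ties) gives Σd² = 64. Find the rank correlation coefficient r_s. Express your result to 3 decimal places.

-0.829

ρ = 1 − 6Σd² / [n(n²−1)] = 1 − 6×64 / (6×35)
  = 1 − 384/210 = 1 − 1.8286 ≈ -0.829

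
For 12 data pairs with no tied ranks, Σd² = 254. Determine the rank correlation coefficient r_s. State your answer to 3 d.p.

ρ = 1 − 6Σd² / [n(n²−1)] = 1 − 6×254 / (12×143)
  = 1 − 1524/1716 = 1 − 0.8881 ≈ 0.112

0.112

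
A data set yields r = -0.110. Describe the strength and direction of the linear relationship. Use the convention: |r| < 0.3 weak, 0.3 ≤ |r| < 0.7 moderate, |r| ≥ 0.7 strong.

r = -0.110 < 0 so the relationship is negative.
|r| = 0.110, which falls in the weak range.

weak negative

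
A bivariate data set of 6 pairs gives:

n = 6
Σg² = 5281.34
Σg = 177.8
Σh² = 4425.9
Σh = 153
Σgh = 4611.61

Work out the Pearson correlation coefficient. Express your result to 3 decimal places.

r = (nΣgh − ΣgΣh) / √[(nΣg² − (Σg)²)(nΣh² − (Σh)²)]
Numerator: 6×4611.61 − 177.8×153 = 466.26
Denominator: √[(31688.04 − 31612.84)(26555.4 − 23409)] = √[75.2 × 3146.4] = 486.4250
r = 466.26 / 486.4250 ≈ 0.959

0.959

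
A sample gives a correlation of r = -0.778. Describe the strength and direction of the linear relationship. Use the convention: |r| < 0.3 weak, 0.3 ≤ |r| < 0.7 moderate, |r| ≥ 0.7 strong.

strong negative

r = -0.778 < 0 so the relationship is negative.
|r| = 0.778, which falls in the strong range.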